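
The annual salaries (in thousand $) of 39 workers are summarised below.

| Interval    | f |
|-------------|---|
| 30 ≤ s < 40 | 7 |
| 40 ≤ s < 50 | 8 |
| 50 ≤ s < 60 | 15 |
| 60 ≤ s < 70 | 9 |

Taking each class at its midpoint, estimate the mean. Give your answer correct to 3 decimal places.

51.667

Midpoints: 35, 45, 55, 65
Σfm = 7×35 + 8×45 + 15×55 + 9×65 = 2015
n = Σf = 39
Mean = 2015 / 39 = 51.6667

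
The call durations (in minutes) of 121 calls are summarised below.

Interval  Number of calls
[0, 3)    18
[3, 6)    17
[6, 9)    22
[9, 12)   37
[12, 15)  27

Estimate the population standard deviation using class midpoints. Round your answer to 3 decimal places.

Midpoints: 1.5, 4.5, 7.5, 10.5, 13.5
n = 121, Σfm = 1021.5, mean = 8.4421
Σfm² = 10622.25
Σf(m − x̄)² = Σfm² − (Σfm)²/n = 10622.25 − 1021.5²/121 = 1998.5950
Population variance = 1998.5950 / 121 = 16.5173
Standard deviation = √16.5173 = 4.0641

4.064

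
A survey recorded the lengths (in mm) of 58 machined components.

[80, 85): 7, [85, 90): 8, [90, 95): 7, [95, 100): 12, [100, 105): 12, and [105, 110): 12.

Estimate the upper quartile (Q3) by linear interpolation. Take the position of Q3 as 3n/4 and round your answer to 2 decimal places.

103.96

Cumulative frequencies: 7, 15, 22, 34, 46, 58
n = 58; position = 3n/4 = 43.5.
This falls in the class [100, 105): L = 100, F = 34, f = 12, h = 5.
Upper quartile ≈ 100 + ((43.5 − 34) / 12) × 5 = 103.9583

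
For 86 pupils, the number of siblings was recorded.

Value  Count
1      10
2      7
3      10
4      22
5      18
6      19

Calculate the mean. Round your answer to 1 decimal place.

4.0

Values: 1, 2, 3, 4, 5, 6
Σfx = 10×1 + 7×2 + 10×3 + 22×4 + 18×5 + 19×6 = 346
n = Σf = 86
Mean = 346 / 86 = 4.0233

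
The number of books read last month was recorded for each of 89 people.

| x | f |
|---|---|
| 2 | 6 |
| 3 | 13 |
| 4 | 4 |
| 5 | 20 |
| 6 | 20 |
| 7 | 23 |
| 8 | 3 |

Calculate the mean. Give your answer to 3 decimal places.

5.303

Values: 2, 3, 4, 5, 6, 7, 8
Σfx = 6×2 + 13×3 + 4×4 + 20×5 + 20×6 + 23×7 + 3×8 = 472
n = Σf = 89
Mean = 472 / 89 = 5.3034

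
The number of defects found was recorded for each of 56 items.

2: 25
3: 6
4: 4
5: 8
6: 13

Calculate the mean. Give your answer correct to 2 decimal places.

Values: 2, 3, 4, 5, 6
Σfx = 25×2 + 6×3 + 4×4 + 8×5 + 13×6 = 202
n = Σf = 56
Mean = 202 / 56 = 3.6071

3.61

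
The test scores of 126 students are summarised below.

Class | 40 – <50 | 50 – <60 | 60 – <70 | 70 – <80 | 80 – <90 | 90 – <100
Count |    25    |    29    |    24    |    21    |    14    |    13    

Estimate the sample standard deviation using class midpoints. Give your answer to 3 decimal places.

Midpoints: 45, 55, 65, 75, 85, 95
n = 126, Σfm = 8280, mean = 65.7143
Σfm² = 576350
Σf(m − x̄)² = Σfm² − (Σfm)²/n = 576350 − 8280²/126 = 32235.7143
Sample variance = 32235.7143 / 125 = 257.8857
Standard deviation = √257.8857 = 16.0588

16.059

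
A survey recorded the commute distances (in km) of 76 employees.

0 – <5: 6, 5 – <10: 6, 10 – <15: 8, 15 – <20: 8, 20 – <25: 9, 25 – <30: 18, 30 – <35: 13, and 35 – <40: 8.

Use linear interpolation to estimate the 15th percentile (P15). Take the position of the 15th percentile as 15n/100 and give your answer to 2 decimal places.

9.50

Cumulative frequencies: 6, 12, 20, 28, 37, 55, 68, 76
n = 76; position = 15n/100 = 11.4.
This falls in the class 5 – <10: L = 5, F = 6, f = 6, h = 5.
15th percentile ≈ 5 + ((11.4 − 6) / 6) × 5 = 9.5000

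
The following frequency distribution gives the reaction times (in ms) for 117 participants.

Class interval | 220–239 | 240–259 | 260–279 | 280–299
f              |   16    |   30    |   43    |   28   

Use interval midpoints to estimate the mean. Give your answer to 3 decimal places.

Midpoints: 229.5, 249.5, 269.5, 289.5
Σfm = 16×229.5 + 30×249.5 + 43×269.5 + 28×289.5 = 30851.5
n = Σf = 117
Mean = 30851.5 / 117 = 263.6880

263.688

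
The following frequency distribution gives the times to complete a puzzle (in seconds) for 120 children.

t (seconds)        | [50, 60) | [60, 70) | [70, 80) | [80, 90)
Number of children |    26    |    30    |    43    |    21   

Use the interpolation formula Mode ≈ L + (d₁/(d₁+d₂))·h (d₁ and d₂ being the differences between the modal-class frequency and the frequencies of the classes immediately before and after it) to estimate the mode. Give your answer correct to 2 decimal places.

73.71

Modal class: [70, 80) (highest frequency 43).
d₁ = 43 − 30 = 13, d₂ = 43 − 21 = 22
Mode ≈ 70 + (13/(13+22)) × 10 = 70 + 3.7143 = 73.7143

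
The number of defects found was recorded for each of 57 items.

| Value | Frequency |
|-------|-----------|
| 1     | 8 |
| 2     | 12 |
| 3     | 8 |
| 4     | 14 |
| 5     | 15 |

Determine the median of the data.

4

Cumulative frequencies: 8, 20, 28, 42, 57
n = 57, so the median is the value in position (n+1)/2 = 29.
Position 29 falls at value 4.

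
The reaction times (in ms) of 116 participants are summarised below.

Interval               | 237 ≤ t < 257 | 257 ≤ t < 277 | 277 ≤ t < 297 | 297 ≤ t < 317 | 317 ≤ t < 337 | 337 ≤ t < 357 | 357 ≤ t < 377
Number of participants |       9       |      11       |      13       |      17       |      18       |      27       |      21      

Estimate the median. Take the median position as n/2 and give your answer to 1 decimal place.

Cumulative frequencies: 9, 20, 33, 50, 68, 95, 116
n = 116; position = n/2 = 58.
This falls in the class 317 ≤ t < 337: L = 317, F = 50, f = 18, h = 20.
Median ≈ 317 + ((58 − 50) / 18) × 20 = 325.8889

325.9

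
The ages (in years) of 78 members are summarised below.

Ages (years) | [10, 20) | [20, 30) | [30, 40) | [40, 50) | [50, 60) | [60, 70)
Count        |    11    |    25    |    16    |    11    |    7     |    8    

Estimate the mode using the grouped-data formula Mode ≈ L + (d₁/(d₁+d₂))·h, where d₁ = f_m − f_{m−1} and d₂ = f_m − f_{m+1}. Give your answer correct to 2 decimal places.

26.09

Modal class: [20, 30) (highest frequency 25).
d₁ = 25 − 11 = 14, d₂ = 25 − 16 = 9
Mode ≈ 20 + (14/(14+9)) × 10 = 20 + 6.0870 = 26.0870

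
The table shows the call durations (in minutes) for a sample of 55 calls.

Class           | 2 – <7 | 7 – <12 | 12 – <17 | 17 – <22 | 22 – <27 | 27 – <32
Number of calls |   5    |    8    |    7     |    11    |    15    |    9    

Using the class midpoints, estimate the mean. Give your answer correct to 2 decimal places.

Midpoints: 4.5, 9.5, 14.5, 19.5, 24.5, 29.5
Σfm = 5×4.5 + 8×9.5 + 7×14.5 + 11×19.5 + 15×24.5 + 9×29.5 = 1047.5
n = Σf = 55
Mean = 1047.5 / 55 = 19.0455

19.05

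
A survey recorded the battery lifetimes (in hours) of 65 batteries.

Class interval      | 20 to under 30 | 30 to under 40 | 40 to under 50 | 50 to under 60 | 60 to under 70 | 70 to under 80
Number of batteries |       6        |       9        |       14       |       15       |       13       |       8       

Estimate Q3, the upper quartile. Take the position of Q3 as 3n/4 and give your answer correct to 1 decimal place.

Cumulative frequencies: 6, 15, 29, 44, 57, 65
n = 65; position = 3n/4 = 48.75.
This falls in the class 60 to under 70: L = 60, F = 44, f = 13, h = 10.
Upper quartile ≈ 60 + ((48.75 − 44) / 13) × 10 = 63.6538

63.7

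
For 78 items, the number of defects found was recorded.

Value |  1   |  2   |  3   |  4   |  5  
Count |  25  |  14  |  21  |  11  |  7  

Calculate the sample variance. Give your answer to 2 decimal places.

Values: 1, 2, 3, 4, 5
n = 78, Σfx = 195, mean = 2.5000
Σfx² = 621
Σf(x − x̄)² = Σfx² − (Σfx)²/n = 621 − 195²/78 = 133.5000
Sample variance = 133.5000 / 77 = 1.7338

1.73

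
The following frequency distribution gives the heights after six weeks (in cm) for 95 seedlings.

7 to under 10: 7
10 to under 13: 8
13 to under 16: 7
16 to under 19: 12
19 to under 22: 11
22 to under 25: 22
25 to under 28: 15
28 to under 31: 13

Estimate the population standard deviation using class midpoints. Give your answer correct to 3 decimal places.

6.317

Midpoints: 8.5, 11.5, 14.5, 17.5, 20.5, 23.5, 26.5, 29.5
n = 95, Σfm = 1986.5, mean = 20.9105
Σfm² = 45329.75
Σf(m − x̄)² = Σfm² − (Σfm)²/n = 45329.75 − 1986.5²/95 = 3790.9895
Population variance = 3790.9895 / 95 = 39.9052
Standard deviation = √39.9052 = 6.3171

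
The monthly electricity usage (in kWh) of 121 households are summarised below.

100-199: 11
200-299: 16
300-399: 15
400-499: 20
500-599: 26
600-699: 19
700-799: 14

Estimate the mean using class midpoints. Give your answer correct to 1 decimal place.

471.0

Midpoints: 149.5, 249.5, 349.5, 449.5, 549.5, 649.5, 749.5
Σfm = 11×149.5 + 16×249.5 + 15×349.5 + 20×449.5 + 26×549.5 + 19×649.5 + 14×749.5 = 56989.5
n = Σf = 121
Mean = 56989.5 / 121 = 470.9876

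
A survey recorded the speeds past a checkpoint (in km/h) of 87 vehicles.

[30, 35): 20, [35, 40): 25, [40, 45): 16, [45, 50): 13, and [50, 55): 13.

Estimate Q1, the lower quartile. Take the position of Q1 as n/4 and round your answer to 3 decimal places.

Cumulative frequencies: 20, 45, 61, 74, 87
n = 87; position = n/4 = 21.75.
This falls in the class [35, 40): L = 35, F = 20, f = 25, h = 5.
Lower quartile ≈ 35 + ((21.75 − 20) / 25) × 5 = 35.3500

35.350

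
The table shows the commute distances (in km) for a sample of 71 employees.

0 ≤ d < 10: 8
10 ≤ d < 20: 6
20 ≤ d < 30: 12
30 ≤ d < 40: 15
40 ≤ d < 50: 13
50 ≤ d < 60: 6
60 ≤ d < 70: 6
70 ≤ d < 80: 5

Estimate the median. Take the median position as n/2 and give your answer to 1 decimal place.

Cumulative frequencies: 8, 14, 26, 41, 54, 60, 66, 71
n = 71; position = n/2 = 35.5.
This falls in the class 30 ≤ d < 40: L = 30, F = 26, f = 15, h = 10.
Median ≈ 30 + ((35.5 − 26) / 15) × 10 = 36.3333

36.3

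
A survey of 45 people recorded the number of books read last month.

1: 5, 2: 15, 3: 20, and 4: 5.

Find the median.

Cumulative frequencies: 5, 20, 40, 45
n = 45, so the median is the value in position (n+1)/2 = 23.
Position 23 falls at value 3.

3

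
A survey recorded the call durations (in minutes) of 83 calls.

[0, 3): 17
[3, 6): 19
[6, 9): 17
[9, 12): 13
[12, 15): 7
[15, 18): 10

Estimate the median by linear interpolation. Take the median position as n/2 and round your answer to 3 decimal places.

Cumulative frequencies: 17, 36, 53, 66, 73, 83
n = 83; position = n/2 = 41.5.
This falls in the class [6, 9): L = 6, F = 36, f = 17, h = 3.
Median ≈ 6 + ((41.5 − 36) / 17) × 3 = 6.9706

6.971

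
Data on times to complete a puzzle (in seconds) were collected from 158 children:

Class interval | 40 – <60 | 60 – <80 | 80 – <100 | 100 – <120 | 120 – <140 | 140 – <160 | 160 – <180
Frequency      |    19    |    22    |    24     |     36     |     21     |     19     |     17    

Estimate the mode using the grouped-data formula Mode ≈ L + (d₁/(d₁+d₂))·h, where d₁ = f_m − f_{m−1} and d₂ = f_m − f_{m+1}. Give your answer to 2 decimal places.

Modal class: 100 – <120 (highest frequency 36).
d₁ = 36 − 24 = 12, d₂ = 36 − 21 = 15
Mode ≈ 100 + (12/(12+15)) × 20 = 100 + 8.8889 = 108.8889

108.89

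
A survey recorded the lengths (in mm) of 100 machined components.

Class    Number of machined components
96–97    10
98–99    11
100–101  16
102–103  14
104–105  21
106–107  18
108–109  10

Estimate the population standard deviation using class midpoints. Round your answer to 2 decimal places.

3.63

Midpoints: 96.5, 98.5, 100.5, 102.5, 104.5, 106.5, 108.5
n = 100, Σfm = 10288, mean = 102.8800
Σfm² = 1059747
Σf(m − x̄)² = Σfm² − (Σfm)²/n = 1059747 − 10288²/100 = 1317.5600
Population variance = 1317.5600 / 100 = 13.1756
Standard deviation = √13.1756 = 3.6298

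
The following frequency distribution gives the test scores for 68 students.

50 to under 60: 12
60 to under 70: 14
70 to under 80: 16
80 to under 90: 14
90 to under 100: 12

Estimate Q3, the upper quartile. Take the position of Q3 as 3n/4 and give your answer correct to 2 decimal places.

Cumulative frequencies: 12, 26, 42, 56, 68
n = 68; position = 3n/4 = 51.
This falls in the class 80 to under 90: L = 80, F = 42, f = 14, h = 10.
Upper quartile ≈ 80 + ((51 − 42) / 14) × 10 = 86.4286

86.43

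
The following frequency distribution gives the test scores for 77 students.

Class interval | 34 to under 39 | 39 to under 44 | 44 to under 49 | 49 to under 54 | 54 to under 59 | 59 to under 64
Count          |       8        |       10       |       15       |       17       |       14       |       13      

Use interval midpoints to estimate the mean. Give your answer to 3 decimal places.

Midpoints: 36.5, 41.5, 46.5, 51.5, 56.5, 61.5
Σfm = 8×36.5 + 10×41.5 + 15×46.5 + 17×51.5 + 14×56.5 + 13×61.5 = 3870.5
n = Σf = 77
Mean = 3870.5 / 77 = 50.2662

50.266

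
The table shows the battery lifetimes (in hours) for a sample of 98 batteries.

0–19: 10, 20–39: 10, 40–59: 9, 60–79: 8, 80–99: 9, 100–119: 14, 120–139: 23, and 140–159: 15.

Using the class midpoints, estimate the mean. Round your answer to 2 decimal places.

Midpoints: 9.5, 29.5, 49.5, 69.5, 89.5, 109.5, 129.5, 149.5
Σfm = 10×9.5 + 10×29.5 + 9×49.5 + 8×69.5 + 9×89.5 + 14×109.5 + 23×129.5 + 15×149.5 = 8951
n = Σf = 98
Mean = 8951 / 98 = 91.3367

91.34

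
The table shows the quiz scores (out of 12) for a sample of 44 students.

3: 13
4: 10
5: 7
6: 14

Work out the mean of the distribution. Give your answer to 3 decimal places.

4.500

Values: 3, 4, 5, 6
Σfx = 13×3 + 10×4 + 7×5 + 14×6 = 198
n = Σf = 44
Mean = 198 / 44 = 4.5000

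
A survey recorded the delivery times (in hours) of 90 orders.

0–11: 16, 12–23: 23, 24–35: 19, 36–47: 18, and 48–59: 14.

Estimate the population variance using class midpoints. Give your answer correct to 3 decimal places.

256.160

Midpoints: 5.5, 17.5, 29.5, 41.5, 53.5
n = 90, Σfm = 2547, mean = 28.3000
Σfm² = 95134.5
Σf(m − x̄)² = Σfm² − (Σfm)²/n = 95134.5 − 2547²/90 = 23054.4000
Population variance = 23054.4000 / 90 = 256.1600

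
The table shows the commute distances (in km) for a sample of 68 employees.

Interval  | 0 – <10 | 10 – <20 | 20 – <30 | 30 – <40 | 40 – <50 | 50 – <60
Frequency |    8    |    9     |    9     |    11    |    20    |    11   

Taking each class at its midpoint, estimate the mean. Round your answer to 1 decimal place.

Midpoints: 5, 15, 25, 35, 45, 55
Σfm = 8×5 + 9×15 + 9×25 + 11×35 + 20×45 + 11×55 = 2290
n = Σf = 68
Mean = 2290 / 68 = 33.6765

33.7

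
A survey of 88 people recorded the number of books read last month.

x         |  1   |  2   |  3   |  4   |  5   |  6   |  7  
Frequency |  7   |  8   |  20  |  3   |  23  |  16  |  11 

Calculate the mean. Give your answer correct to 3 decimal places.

Values: 1, 2, 3, 4, 5, 6, 7
Σfx = 7×1 + 8×2 + 20×3 + 3×4 + 23×5 + 16×6 + 11×7 = 383
n = Σf = 88
Mean = 383 / 88 = 4.3523

4.352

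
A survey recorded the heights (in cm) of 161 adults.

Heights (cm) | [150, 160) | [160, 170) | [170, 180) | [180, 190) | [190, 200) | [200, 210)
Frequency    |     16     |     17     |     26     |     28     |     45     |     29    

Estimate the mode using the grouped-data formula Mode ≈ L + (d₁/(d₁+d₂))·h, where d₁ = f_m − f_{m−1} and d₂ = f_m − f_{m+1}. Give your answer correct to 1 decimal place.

195.2

Modal class: [190, 200) (highest frequency 45).
d₁ = 45 − 28 = 17, d₂ = 45 − 29 = 16
Mode ≈ 190 + (17/(17+16)) × 10 = 190 + 5.1515 = 195.1515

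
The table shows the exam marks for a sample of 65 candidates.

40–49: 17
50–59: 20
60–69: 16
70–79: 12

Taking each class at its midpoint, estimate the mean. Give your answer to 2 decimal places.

58.04

Midpoints: 44.5, 54.5, 64.5, 74.5
Σfm = 17×44.5 + 20×54.5 + 16×64.5 + 12×74.5 = 3772.5
n = Σf = 65
Mean = 3772.5 / 65 = 58.0385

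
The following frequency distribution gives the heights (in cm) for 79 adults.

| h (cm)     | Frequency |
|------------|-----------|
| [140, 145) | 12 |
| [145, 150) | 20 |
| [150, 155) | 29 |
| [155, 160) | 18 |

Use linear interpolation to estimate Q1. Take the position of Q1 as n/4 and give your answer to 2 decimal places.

146.94

Cumulative frequencies: 12, 32, 61, 79
n = 79; position = n/4 = 19.75.
This falls in the class [145, 150): L = 145, F = 12, f = 20, h = 5.
Lower quartile ≈ 145 + ((19.75 − 12) / 20) × 5 = 146.9375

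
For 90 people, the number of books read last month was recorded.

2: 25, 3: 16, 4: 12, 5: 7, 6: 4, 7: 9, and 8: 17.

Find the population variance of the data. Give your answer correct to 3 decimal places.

5.228

Values: 2, 3, 4, 5, 6, 7, 8
n = 90, Σfx = 404, mean = 4.4889
Σfx² = 2284
Σf(x − x̄)² = Σfx² − (Σfx)²/n = 2284 − 404²/90 = 470.4889
Population variance = 470.4889 / 90 = 5.2277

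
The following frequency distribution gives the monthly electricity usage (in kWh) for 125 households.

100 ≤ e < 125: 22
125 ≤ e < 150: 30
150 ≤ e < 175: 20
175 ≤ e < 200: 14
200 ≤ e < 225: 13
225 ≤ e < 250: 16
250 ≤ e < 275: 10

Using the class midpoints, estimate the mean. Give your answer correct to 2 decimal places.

173.30

Midpoints: 112.5, 137.5, 162.5, 187.5, 212.5, 237.5, 262.5
Σfm = 22×112.5 + 30×137.5 + 20×162.5 + 14×187.5 + 13×212.5 + 16×237.5 + 10×262.5 = 21662.5
n = Σf = 125
Mean = 21662.5 / 125 = 173.3000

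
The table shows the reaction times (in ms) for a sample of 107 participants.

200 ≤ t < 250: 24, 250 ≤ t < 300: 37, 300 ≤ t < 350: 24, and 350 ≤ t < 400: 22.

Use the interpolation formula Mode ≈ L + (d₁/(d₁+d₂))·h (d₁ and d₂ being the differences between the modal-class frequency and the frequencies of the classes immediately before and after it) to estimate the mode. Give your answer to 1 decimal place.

Modal class: 250 ≤ t < 300 (highest frequency 37).
d₁ = 37 − 24 = 13, d₂ = 37 − 24 = 13
Mode ≈ 250 + (13/(13+13)) × 50 = 250 + 25.0000 = 275.0000

275.0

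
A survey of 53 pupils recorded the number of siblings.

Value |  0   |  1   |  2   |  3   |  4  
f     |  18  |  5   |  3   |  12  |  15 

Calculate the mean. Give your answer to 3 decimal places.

Values: 0, 1, 2, 3, 4
Σfx = 18×0 + 5×1 + 3×2 + 12×3 + 15×4 = 107
n = Σf = 53
Mean = 107 / 53 = 2.0189

2.019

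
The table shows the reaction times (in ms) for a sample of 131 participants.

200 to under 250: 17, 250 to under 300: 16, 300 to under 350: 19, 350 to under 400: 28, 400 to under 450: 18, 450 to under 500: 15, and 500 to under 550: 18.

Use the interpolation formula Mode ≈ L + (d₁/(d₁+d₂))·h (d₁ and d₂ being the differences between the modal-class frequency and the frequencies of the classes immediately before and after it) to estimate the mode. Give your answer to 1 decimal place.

373.7

Modal class: 350 to under 400 (highest frequency 28).
d₁ = 28 − 19 = 9, d₂ = 28 − 18 = 10
Mode ≈ 350 + (9/(9+10)) × 50 = 350 + 23.6842 = 373.6842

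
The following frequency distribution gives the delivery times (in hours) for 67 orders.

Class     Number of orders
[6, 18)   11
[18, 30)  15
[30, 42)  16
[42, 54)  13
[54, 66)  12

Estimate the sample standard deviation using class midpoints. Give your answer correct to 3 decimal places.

16.181

Midpoints: 12, 24, 36, 48, 60
n = 67, Σfm = 2412, mean = 36.0000
Σfm² = 104112
Σf(m − x̄)² = Σfm² − (Σfm)²/n = 104112 − 2412²/67 = 17280.0000
Sample variance = 17280.0000 / 66 = 261.8182
Standard deviation = √261.8182 = 16.1808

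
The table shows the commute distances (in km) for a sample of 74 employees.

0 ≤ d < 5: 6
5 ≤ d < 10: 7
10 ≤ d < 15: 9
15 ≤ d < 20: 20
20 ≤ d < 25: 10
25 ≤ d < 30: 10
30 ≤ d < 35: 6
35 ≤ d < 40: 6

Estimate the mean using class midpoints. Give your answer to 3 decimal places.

19.595

Midpoints: 2.5, 7.5, 12.5, 17.5, 22.5, 27.5, 32.5, 37.5
Σfm = 6×2.5 + 7×7.5 + 9×12.5 + 20×17.5 + 10×22.5 + 10×27.5 + 6×32.5 + 6×37.5 = 1450
n = Σf = 74
Mean = 1450 / 74 = 19.5946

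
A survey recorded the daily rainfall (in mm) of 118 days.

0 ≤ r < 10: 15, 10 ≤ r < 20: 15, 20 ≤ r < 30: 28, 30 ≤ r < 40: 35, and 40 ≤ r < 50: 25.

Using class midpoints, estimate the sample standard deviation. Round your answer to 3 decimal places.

12.958

Midpoints: 5, 15, 25, 35, 45
n = 118, Σfm = 3350, mean = 28.3898
Σfm² = 114750
Σf(m − x̄)² = Σfm² − (Σfm)²/n = 114750 − 3350²/118 = 19644.0678
Sample variance = 19644.0678 / 117 = 167.8980
Standard deviation = √167.8980 = 12.9575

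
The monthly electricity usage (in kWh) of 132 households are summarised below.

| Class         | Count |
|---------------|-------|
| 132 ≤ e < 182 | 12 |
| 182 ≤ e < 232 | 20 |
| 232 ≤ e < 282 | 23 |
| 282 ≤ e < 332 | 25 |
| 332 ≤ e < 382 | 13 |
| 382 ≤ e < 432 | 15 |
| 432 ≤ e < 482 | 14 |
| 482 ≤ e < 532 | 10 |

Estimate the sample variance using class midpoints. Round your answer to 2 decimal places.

10780.13

Midpoints: 157, 207, 257, 307, 357, 407, 457, 507
n = 132, Σfm = 41824, mean = 316.8485
Σfm² = 14664068
Σf(m − x̄)² = Σfm² − (Σfm)²/n = 14664068 − 41824²/132 = 1412196.9697
Sample variance = 1412196.9697 / 131 = 10780.1295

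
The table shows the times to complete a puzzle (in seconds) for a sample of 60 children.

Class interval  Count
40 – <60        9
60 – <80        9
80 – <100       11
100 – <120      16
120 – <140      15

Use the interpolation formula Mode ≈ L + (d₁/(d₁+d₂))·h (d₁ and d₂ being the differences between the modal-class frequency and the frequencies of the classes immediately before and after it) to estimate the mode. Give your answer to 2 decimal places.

116.67

Modal class: 100 – <120 (highest frequency 16).
d₁ = 16 − 11 = 5, d₂ = 16 − 15 = 1
Mode ≈ 100 + (5/(5+1)) × 20 = 100 + 16.6667 = 116.6667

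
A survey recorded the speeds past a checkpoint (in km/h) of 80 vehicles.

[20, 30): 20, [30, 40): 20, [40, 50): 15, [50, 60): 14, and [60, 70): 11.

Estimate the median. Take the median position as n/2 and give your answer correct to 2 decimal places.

40.00

Cumulative frequencies: 20, 40, 55, 69, 80
n = 80; position = n/2 = 40.
This falls in the class [30, 40): L = 30, F = 20, f = 20, h = 10.
Median ≈ 30 + ((40 − 20) / 20) × 10 = 40.0000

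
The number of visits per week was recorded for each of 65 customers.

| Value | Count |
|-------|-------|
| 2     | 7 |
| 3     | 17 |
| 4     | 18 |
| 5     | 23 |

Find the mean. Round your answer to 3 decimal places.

3.877

Values: 2, 3, 4, 5
Σfx = 7×2 + 17×3 + 18×4 + 23×5 = 252
n = Σf = 65
Mean = 252 / 65 = 3.8769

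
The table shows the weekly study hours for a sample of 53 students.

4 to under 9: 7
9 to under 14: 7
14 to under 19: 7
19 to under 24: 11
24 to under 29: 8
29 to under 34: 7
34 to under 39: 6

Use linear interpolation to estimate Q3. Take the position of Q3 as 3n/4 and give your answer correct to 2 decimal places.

Cumulative frequencies: 7, 14, 21, 32, 40, 47, 53
n = 53; position = 3n/4 = 39.75.
This falls in the class 24 to under 29: L = 24, F = 32, f = 8, h = 5.
Upper quartile ≈ 24 + ((39.75 − 32) / 8) × 5 = 28.8438

28.84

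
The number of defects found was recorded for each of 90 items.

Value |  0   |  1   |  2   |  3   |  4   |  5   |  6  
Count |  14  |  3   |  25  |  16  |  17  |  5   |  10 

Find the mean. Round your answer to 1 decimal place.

2.8

Values: 0, 1, 2, 3, 4, 5, 6
Σfx = 14×0 + 3×1 + 25×2 + 16×3 + 17×4 + 5×5 + 10×6 = 254
n = Σf = 90
Mean = 254 / 90 = 2.8222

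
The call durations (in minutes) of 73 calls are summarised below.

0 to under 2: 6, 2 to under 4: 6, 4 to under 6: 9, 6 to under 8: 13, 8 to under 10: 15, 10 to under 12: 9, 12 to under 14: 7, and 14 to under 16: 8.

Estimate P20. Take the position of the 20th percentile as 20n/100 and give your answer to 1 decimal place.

4.6

Cumulative frequencies: 6, 12, 21, 34, 49, 58, 65, 73
n = 73; position = 20n/100 = 14.6.
This falls in the class 4 to under 6: L = 4, F = 12, f = 9, h = 2.
20th percentile ≈ 4 + ((14.6 − 12) / 9) × 2 = 4.5778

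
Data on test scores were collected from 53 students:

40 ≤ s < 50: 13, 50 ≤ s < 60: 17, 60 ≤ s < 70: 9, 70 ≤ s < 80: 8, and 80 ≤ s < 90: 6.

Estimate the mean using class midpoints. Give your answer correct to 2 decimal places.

Midpoints: 45, 55, 65, 75, 85
Σfm = 13×45 + 17×55 + 9×65 + 8×75 + 6×85 = 3215
n = Σf = 53
Mean = 3215 / 53 = 60.6604

60.66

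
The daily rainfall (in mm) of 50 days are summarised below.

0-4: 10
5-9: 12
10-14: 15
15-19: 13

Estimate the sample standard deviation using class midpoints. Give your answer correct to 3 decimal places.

Midpoints: 2, 7, 12, 17
n = 50, Σfm = 505, mean = 10.1000
Σfm² = 6545
Σf(m − x̄)² = Σfm² − (Σfm)²/n = 6545 − 505²/50 = 1444.5000
Sample variance = 1444.5000 / 49 = 29.4796
Standard deviation = √29.4796 = 5.4295

5.430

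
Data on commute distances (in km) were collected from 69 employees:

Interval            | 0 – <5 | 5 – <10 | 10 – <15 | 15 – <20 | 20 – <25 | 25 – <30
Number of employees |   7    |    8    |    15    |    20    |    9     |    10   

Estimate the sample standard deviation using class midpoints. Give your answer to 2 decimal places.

7.46

Midpoints: 2.5, 7.5, 12.5, 17.5, 22.5, 27.5
n = 69, Σfm = 1092.5, mean = 15.8333
Σfm² = 21081.25
Σf(m − x̄)² = Σfm² − (Σfm)²/n = 21081.25 − 1092.5²/69 = 3783.3333
Sample variance = 3783.3333 / 68 = 55.6373
Standard deviation = √55.6373 = 7.4590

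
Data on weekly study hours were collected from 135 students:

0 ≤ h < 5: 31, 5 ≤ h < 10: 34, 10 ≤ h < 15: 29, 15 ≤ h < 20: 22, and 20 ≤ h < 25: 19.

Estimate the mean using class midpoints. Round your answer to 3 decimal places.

Midpoints: 2.5, 7.5, 12.5, 17.5, 22.5
Σfm = 31×2.5 + 34×7.5 + 29×12.5 + 22×17.5 + 19×22.5 = 1507.5
n = Σf = 135
Mean = 1507.5 / 135 = 11.1667

11.167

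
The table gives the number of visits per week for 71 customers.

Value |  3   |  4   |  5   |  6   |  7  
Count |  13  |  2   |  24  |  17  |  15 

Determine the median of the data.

5

Cumulative frequencies: 13, 15, 39, 56, 71
n = 71, so the median is the value in position (n+1)/2 = 36.
Position 36 falls at value 5.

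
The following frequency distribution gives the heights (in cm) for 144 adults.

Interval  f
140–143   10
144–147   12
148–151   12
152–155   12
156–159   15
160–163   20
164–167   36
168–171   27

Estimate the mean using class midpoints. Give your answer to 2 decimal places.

Midpoints: 141.5, 145.5, 149.5, 153.5, 157.5, 161.5, 165.5, 169.5
Σfm = 10×141.5 + 12×145.5 + 12×149.5 + 12×153.5 + 15×157.5 + 20×161.5 + 36×165.5 + 27×169.5 = 22924
n = Σf = 144
Mean = 22924 / 144 = 159.1944

159.19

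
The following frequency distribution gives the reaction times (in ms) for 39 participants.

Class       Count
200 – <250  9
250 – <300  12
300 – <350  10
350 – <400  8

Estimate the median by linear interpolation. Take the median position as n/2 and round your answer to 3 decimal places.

293.750

Cumulative frequencies: 9, 21, 31, 39
n = 39; position = n/2 = 19.5.
This falls in the class 250 – <300: L = 250, F = 9, f = 12, h = 50.
Median ≈ 250 + ((19.5 − 9) / 12) × 50 = 293.7500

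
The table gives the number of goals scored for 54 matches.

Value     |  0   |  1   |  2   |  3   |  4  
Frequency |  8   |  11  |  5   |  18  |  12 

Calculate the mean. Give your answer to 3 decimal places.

2.278

Values: 0, 1, 2, 3, 4
Σfx = 8×0 + 11×1 + 5×2 + 18×3 + 12×4 = 123
n = Σf = 54
Mean = 123 / 54 = 2.2778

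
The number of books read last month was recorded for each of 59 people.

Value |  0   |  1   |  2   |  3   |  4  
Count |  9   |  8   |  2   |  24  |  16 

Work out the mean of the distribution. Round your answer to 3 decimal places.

Values: 0, 1, 2, 3, 4
Σfx = 9×0 + 8×1 + 2×2 + 24×3 + 16×4 = 148
n = Σf = 59
Mean = 148 / 59 = 2.5085

2.508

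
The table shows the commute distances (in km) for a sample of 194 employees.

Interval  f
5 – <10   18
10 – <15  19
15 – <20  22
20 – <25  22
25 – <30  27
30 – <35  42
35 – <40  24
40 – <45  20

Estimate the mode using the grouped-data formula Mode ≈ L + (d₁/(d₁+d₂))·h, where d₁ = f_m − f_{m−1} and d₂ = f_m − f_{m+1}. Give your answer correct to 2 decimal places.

32.27

Modal class: 30 – <35 (highest frequency 42).
d₁ = 42 − 27 = 15, d₂ = 42 − 24 = 18
Mode ≈ 30 + (15/(15+18)) × 5 = 30 + 2.2727 = 32.2727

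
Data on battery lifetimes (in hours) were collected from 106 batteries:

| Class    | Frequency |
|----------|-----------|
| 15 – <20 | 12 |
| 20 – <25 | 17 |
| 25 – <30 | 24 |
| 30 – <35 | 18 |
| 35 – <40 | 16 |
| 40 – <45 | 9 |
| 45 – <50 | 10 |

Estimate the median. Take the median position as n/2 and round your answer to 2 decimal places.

30.00

Cumulative frequencies: 12, 29, 53, 71, 87, 96, 106
n = 106; position = n/2 = 53.
This falls in the class 25 – <30: L = 25, F = 29, f = 24, h = 5.
Median ≈ 25 + ((53 − 29) / 24) × 5 = 30.0000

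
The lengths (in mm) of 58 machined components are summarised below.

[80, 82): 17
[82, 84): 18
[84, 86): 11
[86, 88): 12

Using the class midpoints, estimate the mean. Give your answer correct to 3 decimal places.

Midpoints: 81, 83, 85, 87
Σfm = 17×81 + 18×83 + 11×85 + 12×87 = 4850
n = Σf = 58
Mean = 4850 / 58 = 83.6207

83.621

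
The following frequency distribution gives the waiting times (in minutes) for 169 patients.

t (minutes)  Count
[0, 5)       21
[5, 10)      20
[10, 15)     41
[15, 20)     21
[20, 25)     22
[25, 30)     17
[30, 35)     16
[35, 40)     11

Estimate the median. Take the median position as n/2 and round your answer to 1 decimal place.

15.6

Cumulative frequencies: 21, 41, 82, 103, 125, 142, 158, 169
n = 169; position = n/2 = 84.5.
This falls in the class [15, 20): L = 15, F = 82, f = 21, h = 5.
Median ≈ 15 + ((84.5 − 82) / 21) × 5 = 15.5952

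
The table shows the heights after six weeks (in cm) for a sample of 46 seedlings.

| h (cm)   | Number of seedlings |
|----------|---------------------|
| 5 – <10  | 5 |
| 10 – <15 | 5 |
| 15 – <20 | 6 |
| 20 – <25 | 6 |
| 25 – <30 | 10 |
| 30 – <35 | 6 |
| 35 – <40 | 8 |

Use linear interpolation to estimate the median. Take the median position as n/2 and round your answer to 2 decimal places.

Cumulative frequencies: 5, 10, 16, 22, 32, 38, 46
n = 46; position = n/2 = 23.
This falls in the class 25 – <30: L = 25, F = 22, f = 10, h = 5.
Median ≈ 25 + ((23 − 22) / 10) × 5 = 25.5000

25.50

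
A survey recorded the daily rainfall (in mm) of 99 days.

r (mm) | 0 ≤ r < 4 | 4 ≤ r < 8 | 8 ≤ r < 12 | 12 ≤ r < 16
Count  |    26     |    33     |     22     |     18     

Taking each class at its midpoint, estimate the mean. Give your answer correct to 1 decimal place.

7.3

Midpoints: 2, 6, 10, 14
Σfm = 26×2 + 33×6 + 22×10 + 18×14 = 722
n = Σf = 99
Mean = 722 / 99 = 7.2929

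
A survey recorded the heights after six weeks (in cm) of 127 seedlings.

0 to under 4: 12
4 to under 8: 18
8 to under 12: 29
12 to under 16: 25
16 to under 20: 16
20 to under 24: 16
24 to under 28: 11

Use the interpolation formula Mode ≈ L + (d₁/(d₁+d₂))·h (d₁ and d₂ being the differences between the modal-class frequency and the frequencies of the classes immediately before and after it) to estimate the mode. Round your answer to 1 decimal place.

Modal class: 8 to under 12 (highest frequency 29).
d₁ = 29 − 18 = 11, d₂ = 29 − 25 = 4
Mode ≈ 8 + (11/(11+4)) × 4 = 8 + 2.9333 = 10.9333

10.9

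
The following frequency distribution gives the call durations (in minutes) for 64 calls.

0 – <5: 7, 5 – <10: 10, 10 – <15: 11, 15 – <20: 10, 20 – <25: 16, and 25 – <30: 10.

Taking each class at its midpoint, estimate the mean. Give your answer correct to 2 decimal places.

16.25

Midpoints: 2.5, 7.5, 12.5, 17.5, 22.5, 27.5
Σfm = 7×2.5 + 10×7.5 + 11×12.5 + 10×17.5 + 16×22.5 + 10×27.5 = 1040
n = Σf = 64
Mean = 1040 / 64 = 16.2500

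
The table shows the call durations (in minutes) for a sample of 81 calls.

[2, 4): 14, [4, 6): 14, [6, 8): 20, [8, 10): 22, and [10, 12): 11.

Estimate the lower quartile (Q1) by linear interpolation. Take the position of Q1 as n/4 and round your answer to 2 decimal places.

4.89

Cumulative frequencies: 14, 28, 48, 70, 81
n = 81; position = n/4 = 20.25.
This falls in the class [4, 6): L = 4, F = 14, f = 14, h = 2.
Lower quartile ≈ 4 + ((20.25 − 14) / 14) × 2 = 4.8929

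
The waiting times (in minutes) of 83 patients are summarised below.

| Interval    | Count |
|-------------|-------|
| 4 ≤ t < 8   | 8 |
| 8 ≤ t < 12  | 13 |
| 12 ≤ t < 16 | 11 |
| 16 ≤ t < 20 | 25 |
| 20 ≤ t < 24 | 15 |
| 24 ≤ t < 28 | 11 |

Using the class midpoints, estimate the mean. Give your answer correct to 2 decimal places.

Midpoints: 6, 10, 14, 18, 22, 26
Σfm = 8×6 + 13×10 + 11×14 + 25×18 + 15×22 + 11×26 = 1398
n = Σf = 83
Mean = 1398 / 83 = 16.8434

16.84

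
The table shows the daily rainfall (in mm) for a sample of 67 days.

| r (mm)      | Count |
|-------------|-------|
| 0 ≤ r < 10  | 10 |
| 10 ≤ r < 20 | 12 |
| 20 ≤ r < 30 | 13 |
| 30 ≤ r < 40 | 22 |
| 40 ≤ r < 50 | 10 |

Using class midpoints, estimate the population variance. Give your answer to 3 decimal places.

167.922

Midpoints: 5, 15, 25, 35, 45
n = 67, Σfm = 1775, mean = 26.4925
Σfm² = 58275
Σf(m − x̄)² = Σfm² − (Σfm)²/n = 58275 − 1775²/67 = 11250.7463
Population variance = 11250.7463 / 67 = 167.9216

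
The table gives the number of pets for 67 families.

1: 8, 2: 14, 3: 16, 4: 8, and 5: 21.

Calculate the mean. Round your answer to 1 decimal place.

3.3

Values: 1, 2, 3, 4, 5
Σfx = 8×1 + 14×2 + 16×3 + 8×4 + 21×5 = 221
n = Σf = 67
Mean = 221 / 67 = 3.2985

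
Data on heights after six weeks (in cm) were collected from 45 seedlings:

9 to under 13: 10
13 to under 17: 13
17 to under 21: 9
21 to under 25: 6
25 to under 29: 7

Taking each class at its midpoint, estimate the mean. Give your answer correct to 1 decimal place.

Midpoints: 11, 15, 19, 23, 27
Σfm = 10×11 + 13×15 + 9×19 + 6×23 + 7×27 = 803
n = Σf = 45
Mean = 803 / 45 = 17.8444

17.8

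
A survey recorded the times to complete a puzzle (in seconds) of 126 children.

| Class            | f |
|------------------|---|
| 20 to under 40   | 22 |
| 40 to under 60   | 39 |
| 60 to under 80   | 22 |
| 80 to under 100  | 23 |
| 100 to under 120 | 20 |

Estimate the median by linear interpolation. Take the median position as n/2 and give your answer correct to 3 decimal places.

61.818

Cumulative frequencies: 22, 61, 83, 106, 126
n = 126; position = n/2 = 63.
This falls in the class 60 to under 80: L = 60, F = 61, f = 22, h = 20.
Median ≈ 60 + ((63 − 61) / 22) × 20 = 61.8182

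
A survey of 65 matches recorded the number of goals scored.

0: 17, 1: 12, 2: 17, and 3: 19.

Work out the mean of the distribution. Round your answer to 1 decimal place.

1.6

Values: 0, 1, 2, 3
Σfx = 17×0 + 12×1 + 17×2 + 19×3 = 103
n = Σf = 65
Mean = 103 / 65 = 1.5846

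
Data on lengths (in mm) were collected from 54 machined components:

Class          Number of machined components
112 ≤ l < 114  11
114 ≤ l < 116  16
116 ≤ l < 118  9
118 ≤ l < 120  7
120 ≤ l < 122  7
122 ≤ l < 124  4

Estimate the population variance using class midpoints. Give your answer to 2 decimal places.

9.67

Midpoints: 113, 115, 117, 119, 121, 123
n = 54, Σfm = 6308, mean = 116.8148
Σfm² = 737390
Σf(m − x̄)² = Σfm² − (Σfm)²/n = 737390 − 6308²/54 = 522.1481
Population variance = 522.1481 / 54 = 9.6694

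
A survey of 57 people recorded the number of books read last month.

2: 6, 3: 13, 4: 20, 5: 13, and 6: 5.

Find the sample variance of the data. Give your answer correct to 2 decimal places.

1.25

Values: 2, 3, 4, 5, 6
n = 57, Σfx = 226, mean = 3.9649
Σfx² = 966
Σf(x − x̄)² = Σfx² − (Σfx)²/n = 966 − 226²/57 = 69.9298
Sample variance = 69.9298 / 56 = 1.2487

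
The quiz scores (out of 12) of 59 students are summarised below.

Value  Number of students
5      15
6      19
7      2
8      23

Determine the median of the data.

6

Cumulative frequencies: 15, 34, 36, 59
n = 59, so the median is the value in position (n+1)/2 = 30.
Position 30 falls at value 6.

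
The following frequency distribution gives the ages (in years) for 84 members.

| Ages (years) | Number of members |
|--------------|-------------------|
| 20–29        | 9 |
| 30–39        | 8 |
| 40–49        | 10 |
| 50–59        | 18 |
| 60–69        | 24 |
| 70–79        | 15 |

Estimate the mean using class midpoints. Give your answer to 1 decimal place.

54.6

Midpoints: 24.5, 34.5, 44.5, 54.5, 64.5, 74.5
Σfm = 9×24.5 + 8×34.5 + 10×44.5 + 18×54.5 + 24×64.5 + 15×74.5 = 4588
n = Σf = 84
Mean = 4588 / 84 = 54.6190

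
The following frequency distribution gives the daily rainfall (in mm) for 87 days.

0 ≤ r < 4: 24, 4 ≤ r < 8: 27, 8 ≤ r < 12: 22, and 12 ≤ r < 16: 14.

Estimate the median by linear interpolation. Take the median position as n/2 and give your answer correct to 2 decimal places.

6.89

Cumulative frequencies: 24, 51, 73, 87
n = 87; position = n/2 = 43.5.
This falls in the class 4 ≤ r < 8: L = 4, F = 24, f = 27, h = 4.
Median ≈ 4 + ((43.5 − 24) / 27) × 4 = 6.8889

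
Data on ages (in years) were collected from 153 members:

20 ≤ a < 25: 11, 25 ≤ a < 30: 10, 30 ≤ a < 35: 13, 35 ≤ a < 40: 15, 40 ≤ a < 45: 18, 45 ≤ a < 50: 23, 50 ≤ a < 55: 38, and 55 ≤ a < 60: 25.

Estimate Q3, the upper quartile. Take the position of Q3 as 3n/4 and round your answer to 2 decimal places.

53.26

Cumulative frequencies: 11, 21, 34, 49, 67, 90, 128, 153
n = 153; position = 3n/4 = 114.75.
This falls in the class 50 ≤ a < 55: L = 50, F = 90, f = 38, h = 5.
Upper quartile ≈ 50 + ((114.75 − 90) / 38) × 5 = 53.2566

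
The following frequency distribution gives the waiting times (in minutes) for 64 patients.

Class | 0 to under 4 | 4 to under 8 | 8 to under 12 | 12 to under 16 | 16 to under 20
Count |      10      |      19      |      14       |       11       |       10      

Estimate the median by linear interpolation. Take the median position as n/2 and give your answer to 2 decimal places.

8.86

Cumulative frequencies: 10, 29, 43, 54, 64
n = 64; position = n/2 = 32.
This falls in the class 8 to under 12: L = 8, F = 29, f = 14, h = 4.
Median ≈ 8 + ((32 − 29) / 14) × 4 = 8.8571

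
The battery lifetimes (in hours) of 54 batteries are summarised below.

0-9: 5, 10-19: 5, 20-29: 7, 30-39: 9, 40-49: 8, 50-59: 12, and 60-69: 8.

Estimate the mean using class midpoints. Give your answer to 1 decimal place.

38.9

Midpoints: 4.5, 14.5, 24.5, 34.5, 44.5, 54.5, 64.5
Σfm = 5×4.5 + 5×14.5 + 7×24.5 + 9×34.5 + 8×44.5 + 12×54.5 + 8×64.5 = 2103
n = Σf = 54
Mean = 2103 / 54 = 38.9444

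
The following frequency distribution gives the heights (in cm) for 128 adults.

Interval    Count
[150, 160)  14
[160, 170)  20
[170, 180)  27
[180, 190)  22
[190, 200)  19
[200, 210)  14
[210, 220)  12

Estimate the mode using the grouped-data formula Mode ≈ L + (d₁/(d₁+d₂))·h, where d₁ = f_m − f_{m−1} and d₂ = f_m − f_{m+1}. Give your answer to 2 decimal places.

175.83

Modal class: [170, 180) (highest frequency 27).
d₁ = 27 − 20 = 7, d₂ = 27 − 22 = 5
Mode ≈ 170 + (7/(7+5)) × 10 = 170 + 5.8333 = 175.8333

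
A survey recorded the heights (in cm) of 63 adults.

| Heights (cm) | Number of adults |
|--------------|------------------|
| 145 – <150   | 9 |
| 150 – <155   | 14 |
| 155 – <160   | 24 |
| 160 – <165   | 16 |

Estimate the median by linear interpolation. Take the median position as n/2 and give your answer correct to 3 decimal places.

Cumulative frequencies: 9, 23, 47, 63
n = 63; position = n/2 = 31.5.
This falls in the class 155 – <160: L = 155, F = 23, f = 24, h = 5.
Median ≈ 155 + ((31.5 − 23) / 24) × 5 = 156.7708

156.771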